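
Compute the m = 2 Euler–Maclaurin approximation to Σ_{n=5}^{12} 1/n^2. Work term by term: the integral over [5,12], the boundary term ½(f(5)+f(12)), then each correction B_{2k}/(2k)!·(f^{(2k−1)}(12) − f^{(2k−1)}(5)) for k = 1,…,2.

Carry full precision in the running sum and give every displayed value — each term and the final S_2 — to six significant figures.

∫_5^12 1/x^2 dx evaluates to 0.116667.
½[f(5) + f(12)] = ½[0.0400000 + 0.00694444] = 0.0234722.
So far: 0.140139.
k=1: B_{2}/(2)! × [f^{(1)}(12) − f^{(1)}(5)] = 1/12 × (-0.00115741 − (-0.0160000)) = 0.00123688.
Running total after k=1: 0.141376.
k=2: B_{4}/(4)! × [f^{(3)}(12) − f^{(3)}(5)] = −1/720 × (-9.64506e-05 − (-0.00768000)) = -1.05327e-05.

S_2 ≈ 0.141365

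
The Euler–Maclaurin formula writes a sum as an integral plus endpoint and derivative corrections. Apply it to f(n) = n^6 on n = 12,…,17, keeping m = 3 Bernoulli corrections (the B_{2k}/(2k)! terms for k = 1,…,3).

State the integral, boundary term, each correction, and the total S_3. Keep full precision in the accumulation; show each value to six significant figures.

The integral term ∫_12^17 x^6 dx = 5.35010e+07.
Endpoint term: (f(12) + f(17))/2 = (2.98598e+06 + 2.41376e+07)/2 = 1.35618e+07.
Running total after boundary: 6.70628e+07.
Order-1 term: 1/12 · (8.51914e+06 − 1.49299e+06) = 585512.
Running total after k=1: 6.76483e+07.
Order-2 term: −1/720 · (589560 − 207360) = -530.833.
Running total after k=2: 6.76477e+07.
Order-3 term: 1/30240 · (12240.0 − 8640.00) = 0.119048.

S_3 ≈ 6.76477e+07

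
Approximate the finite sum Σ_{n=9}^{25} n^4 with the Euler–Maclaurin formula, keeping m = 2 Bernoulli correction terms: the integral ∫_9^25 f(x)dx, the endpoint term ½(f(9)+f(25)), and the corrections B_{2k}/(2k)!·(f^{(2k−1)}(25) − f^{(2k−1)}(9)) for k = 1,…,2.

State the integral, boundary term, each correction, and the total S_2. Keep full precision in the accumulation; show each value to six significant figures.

S_2 ≈ 2.14487e+06

∫_9^25 x^4 dx evaluates to 1.94132e+06.
½[f(9) + f(25)] = ½[6561.00 + 390625] = 198593.
So far: 2.13991e+06.
Order-1 term: 1/12 · (62500.0 − 2916.00) = 4965.33.
Running total after k=1: 2.14487e+06.
Order-2 term: −1/720 · (600.000 − 216.000) = -0.533333.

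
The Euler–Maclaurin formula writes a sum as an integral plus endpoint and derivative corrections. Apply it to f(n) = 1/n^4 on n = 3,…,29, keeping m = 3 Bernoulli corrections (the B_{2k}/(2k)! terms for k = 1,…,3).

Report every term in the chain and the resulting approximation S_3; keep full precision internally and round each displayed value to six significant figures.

S_3 ≈ 0.0198124

The integral term ∫_3^29 1/x^4 dx = 0.0123320.
Boundary: ½(f(3) + f(29)) = ½(0.0123457 + 1.41387e-06) = 0.00617355.
So far: 0.0185056.
Order-1 term: 1/12 · (-1.95016e-07 − (-0.0164609)) = 0.00137173.
Running total after k=1: 0.0198773.
Order-2 term: −1/720 · (-6.95657e-09 − (-0.0548697)) = -7.62079e-05.
Running total after k=2: 0.0198011.
Order-3 term: 1/30240 · (-4.63220e-10 − (-0.341411)) = 1.12901e-05.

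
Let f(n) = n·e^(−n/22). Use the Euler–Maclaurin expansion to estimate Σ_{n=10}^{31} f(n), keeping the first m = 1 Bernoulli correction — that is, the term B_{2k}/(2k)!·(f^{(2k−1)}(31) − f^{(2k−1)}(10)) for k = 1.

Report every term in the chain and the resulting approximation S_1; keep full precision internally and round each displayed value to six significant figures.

S_1 ≈ 168.849

∫_10^31 x·e^(−x/22) dx evaluates to 161.924.
Endpoint term: (f(10) + f(31))/2 = (6.34736 + 7.57533)/2 = 6.96134.
So far: 168.886.
Correction k=1: B_{2}/2! · (f^{(1)}(31) − f^{(1)}(10)) = 1/12 · (-0.0999676 − 0.346220) = -0.0371823.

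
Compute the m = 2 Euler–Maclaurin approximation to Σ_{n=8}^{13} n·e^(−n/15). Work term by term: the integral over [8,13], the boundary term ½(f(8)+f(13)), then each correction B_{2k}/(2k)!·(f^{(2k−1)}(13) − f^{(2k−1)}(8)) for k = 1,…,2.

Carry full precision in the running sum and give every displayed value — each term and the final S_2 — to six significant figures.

S_2 ≈ 30.9065

Integral: ∫_8^13 x·e^(−x/15) dx = 25.8458.
½[f(8) + f(13)] = ½[4.69317 + 5.46455] = 5.07886.
Integral + boundary = 30.9246.
k=1: B_{2}/(2)! × [f^{(1)}(13) − f^{(1)}(8)] = 1/12 × (0.0560467 − 0.273768) = -0.0181435.
After k=1: 30.9065.
k=2: B_{4}/(4)! × [f^{(3)}(13) − f^{(3)}(8)] = −1/720 × (0.00398554 − 0.00643138) = 3.39699e-06.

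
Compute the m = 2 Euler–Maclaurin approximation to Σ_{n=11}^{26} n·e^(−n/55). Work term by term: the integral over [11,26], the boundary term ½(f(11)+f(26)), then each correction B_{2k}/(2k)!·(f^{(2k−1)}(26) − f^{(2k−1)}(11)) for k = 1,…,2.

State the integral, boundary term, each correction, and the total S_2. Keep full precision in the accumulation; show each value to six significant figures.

∫_11^26 x·e^(−x/55) dx evaluates to 195.191.
Boundary: ½(f(11) + f(26)) = ½(9.00604 + 16.2058) = 12.6059.
Running total after boundary: 207.797.
Correction k=1: B_{2}/2! · (f^{(1)}(26) − f^{(1)}(11)) = 1/12 · (0.328649 − 0.654985) = -0.0271946.
Running total after k=1: 207.770.
Correction k=2: B_{4}/4! · (f^{(3)}(26) − f^{(3)}(11)) = −1/720 · (0.000520744 − 0.000757833) = 3.29292e-07.

S_2 ≈ 207.770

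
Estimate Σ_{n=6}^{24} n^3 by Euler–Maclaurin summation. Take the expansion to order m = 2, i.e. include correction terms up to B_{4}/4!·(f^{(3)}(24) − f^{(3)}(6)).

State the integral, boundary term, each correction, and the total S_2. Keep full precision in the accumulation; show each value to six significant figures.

Integral: ∫_6^24 x^3 dx = 82620.0.
Boundary: ½(f(6) + f(24)) = ½(216.000 + 13824.0) = 7020.00.
Running total after boundary: 89640.0.
Correction k=1: B_{2}/2! · (f^{(1)}(24) − f^{(1)}(6)) = 1/12 · (1728.00 − 108.000) = 135.000.
After k=1: 89775.0.
Correction k=2: B_{4}/4! · (f^{(3)}(24) − f^{(3)}(6)) = −1/720 · (6.00000 − 6.00000) = 0.00000.

S_2 ≈ 89775.0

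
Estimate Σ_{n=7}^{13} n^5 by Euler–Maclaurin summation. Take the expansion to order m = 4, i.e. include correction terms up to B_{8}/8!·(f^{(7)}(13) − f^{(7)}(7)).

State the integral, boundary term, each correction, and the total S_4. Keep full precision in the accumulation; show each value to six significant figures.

S_4 ≈ 989800

Integral: ∫_7^13 x^5 dx = 784860.
Endpoint term: (f(7) + f(13))/2 = (16807.0 + 371293)/2 = 194050.
Running total after boundary: 978910.
Order-1 term: 1/12 · (142805 − 12005.0) = 10900.0.
Running total after k=1: 989810.
Order-2 term: −1/720 · (10140.0 − 2940.00) = -10.0000.
Running total after k=2: 989800.
Order-3 term: 1/30240 · (120.000 − 120.000) = 0.00000.
Running total after k=3: 989800.
Order-4 term: −1/1209600 · (0.00000 − 0.00000) = 0.00000.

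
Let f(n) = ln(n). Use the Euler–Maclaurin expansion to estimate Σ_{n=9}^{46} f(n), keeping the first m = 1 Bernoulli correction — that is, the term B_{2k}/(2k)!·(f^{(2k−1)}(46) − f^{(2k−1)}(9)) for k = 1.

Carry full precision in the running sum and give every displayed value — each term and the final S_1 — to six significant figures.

∫_9^46 ln(x) dx evaluates to 119.342.
Boundary: ½(f(9) + f(46)) = ½(2.19722 + 3.82864) = 3.01293.
Integral + boundary = 122.355.
Order-1 term: 1/12 · (0.0217391 − 0.111111) = -0.00744767.

S_1 ≈ 122.348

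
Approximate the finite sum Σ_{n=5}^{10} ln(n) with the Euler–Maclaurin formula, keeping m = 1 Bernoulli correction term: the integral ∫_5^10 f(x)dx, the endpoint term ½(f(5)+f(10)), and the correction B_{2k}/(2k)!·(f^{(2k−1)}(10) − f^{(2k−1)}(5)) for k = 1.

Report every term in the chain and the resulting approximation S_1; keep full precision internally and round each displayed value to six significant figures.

S_1 ≈ 11.9263

Integral: ∫_5^10 ln(x) dx = 9.97866.
Boundary: ½(f(5) + f(10)) = ½(1.60944 + 2.30259) = 1.95601.
Running total after boundary: 11.9347.
Correction k=1: B_{2}/2! · (f^{(1)}(10) − f^{(1)}(5)) = 1/12 · (0.100000 − 0.200000) = -0.00833333.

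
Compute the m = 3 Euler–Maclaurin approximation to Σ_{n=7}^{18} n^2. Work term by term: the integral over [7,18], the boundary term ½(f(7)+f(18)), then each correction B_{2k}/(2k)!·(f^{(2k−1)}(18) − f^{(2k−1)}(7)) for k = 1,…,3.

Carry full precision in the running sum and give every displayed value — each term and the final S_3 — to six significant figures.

S_3 ≈ 2018.00

The integral term ∫_7^18 x^2 dx = 1829.67.
½[f(7) + f(18)] = ½[49.0000 + 324.000] = 186.500.
So far: 2016.17.
k=1: B_{2}/(2)! × [f^{(1)}(18) − f^{(1)}(7)] = 1/12 × (36.0000 − 14.0000) = 1.83333.
After k=1: 2018.00.
k=2: B_{4}/(4)! × [f^{(3)}(18) − f^{(3)}(7)] = −1/720 × (0.00000 − 0.00000) = 0.00000.
After k=2: 2018.00.
k=3: B_{6}/(6)! × [f^{(5)}(18) − f^{(5)}(7)] = 1/30240 × (0.00000 − 0.00000) = 0.00000.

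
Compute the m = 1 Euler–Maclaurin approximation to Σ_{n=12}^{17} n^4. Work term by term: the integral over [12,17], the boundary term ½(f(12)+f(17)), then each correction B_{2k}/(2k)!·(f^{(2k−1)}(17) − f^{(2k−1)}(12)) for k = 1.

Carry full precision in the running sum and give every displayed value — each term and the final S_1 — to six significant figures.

S_1 ≈ 287395

Integral: ∫_12^17 x^4 dx = 234205.
Boundary: ½(f(12) + f(17)) = ½(20736.0 + 83521.0) = 52128.5.
Integral + boundary = 286334.
Order-1 term: 1/12 · (19652.0 − 6912.00) = 1061.67.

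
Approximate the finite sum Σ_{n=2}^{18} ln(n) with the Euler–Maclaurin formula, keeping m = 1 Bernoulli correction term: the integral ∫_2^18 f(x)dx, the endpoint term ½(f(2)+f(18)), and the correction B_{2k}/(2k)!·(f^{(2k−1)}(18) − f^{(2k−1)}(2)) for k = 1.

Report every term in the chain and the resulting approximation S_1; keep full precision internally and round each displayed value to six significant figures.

Integral: ∫_2^18 ln(x) dx = 34.6404.
½[f(2) + f(18)] = ½[0.693147 + 2.89037] = 1.79176.
So far: 36.4322.
Order-1 term: 1/12 · (0.0555556 − 0.500000) = -0.0370370.

S_1 ≈ 36.3951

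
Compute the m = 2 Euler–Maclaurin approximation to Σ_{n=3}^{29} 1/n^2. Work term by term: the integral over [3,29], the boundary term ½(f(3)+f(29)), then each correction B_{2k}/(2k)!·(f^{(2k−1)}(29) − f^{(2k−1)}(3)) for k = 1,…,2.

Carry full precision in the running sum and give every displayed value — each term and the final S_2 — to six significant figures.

S_2 ≈ 0.361029

∫_3^29 1/x^2 dx evaluates to 0.298851.
Endpoint term: (f(3) + f(29))/2 = (0.111111 + 0.00118906)/2 = 0.0561501.
Running total after boundary: 0.355001.
k=1: B_{2}/(2)! × [f^{(1)}(29) − f^{(1)}(3)] = 1/12 × (-8.20042e-05 − (-0.0740741)) = 0.00616601.
Partial sum through k=1: 0.361167.
k=2: B_{4}/(4)! × [f^{(3)}(29) − f^{(3)}(3)] = −1/720 × (-1.17010e-06 − (-0.0987654)) = -0.000137173.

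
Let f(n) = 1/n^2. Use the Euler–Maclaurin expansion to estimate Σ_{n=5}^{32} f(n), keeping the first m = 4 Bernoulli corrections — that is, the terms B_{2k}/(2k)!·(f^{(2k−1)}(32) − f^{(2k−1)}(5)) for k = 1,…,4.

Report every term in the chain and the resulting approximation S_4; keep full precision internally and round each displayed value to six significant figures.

S_4 ≈ 0.190556

Integral: ∫_5^32 1/x^2 dx = 0.168750.
Boundary: ½(f(5) + f(32)) = ½(0.0400000 + 0.000976562) = 0.0204883.
Running total after boundary: 0.189238.
k=1: B_{2}/(2)! × [f^{(1)}(32) − f^{(1)}(5)] = 1/12 × (-6.10352e-05 − (-0.0160000)) = 0.00132825.
Running total after k=1: 0.190567.
k=2: B_{4}/(4)! × [f^{(3)}(32) − f^{(3)}(5)] = −1/720 × (-7.15256e-07 − (-0.00768000)) = -1.06657e-05.
Running total after k=2: 0.190556.
k=3: B_{6}/(6)! × [f^{(5)}(32) − f^{(5)}(5)] = 1/30240 × (-2.09548e-08 − (-0.00921600)) = 3.04761e-07.
Running total after k=3: 0.190556.
k=4: B_{8}/(8)! × [f^{(7)}(32) − f^{(7)}(5)] = −1/1209600 × (-1.14596e-09 − (-0.0206438)) = -1.70667e-08.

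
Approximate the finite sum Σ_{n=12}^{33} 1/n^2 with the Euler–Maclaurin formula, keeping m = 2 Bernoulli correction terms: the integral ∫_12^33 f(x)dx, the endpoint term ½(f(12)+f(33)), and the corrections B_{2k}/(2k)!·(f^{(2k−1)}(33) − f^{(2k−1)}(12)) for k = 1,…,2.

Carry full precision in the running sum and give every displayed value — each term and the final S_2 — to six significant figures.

Integral: ∫_12^33 1/x^2 dx = 0.0530303.
Boundary: ½(f(12) + f(33)) = ½(0.00694444 + 0.000918274) = 0.00393136.
So far: 0.0569617.
Correction k=1: B_{2}/2! · (f^{(1)}(33) − f^{(1)}(12)) = 1/12 · (-5.56529e-05 − (-0.00115741)) = 9.18129e-05.
Running total after k=1: 0.0570535.
Correction k=2: B_{4}/4! · (f^{(3)}(33) − f^{(3)}(12)) = −1/720 · (-6.13256e-07 − (-9.64506e-05)) = -1.33107e-07.

S_2 ≈ 0.0570533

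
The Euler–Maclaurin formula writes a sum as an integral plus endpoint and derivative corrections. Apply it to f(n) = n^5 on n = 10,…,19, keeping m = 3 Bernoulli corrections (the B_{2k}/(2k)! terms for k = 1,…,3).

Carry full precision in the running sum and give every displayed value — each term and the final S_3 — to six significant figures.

S_3 ≈ 9.01248e+06

The integral term ∫_10^19 x^5 dx = 7.67431e+06.
Boundary: ½(f(10) + f(19)) = ½(100000 + 2.47610e+06) = 1.28805e+06.
Running total after boundary: 8.96236e+06.
k=1: B_{2}/(2)! × [f^{(1)}(19) − f^{(1)}(10)] = 1/12 × (651605 − 50000.0) = 50133.8.
Running total after k=1: 9.01250e+06.
k=2: B_{4}/(4)! × [f^{(3)}(19) − f^{(3)}(10)] = −1/720 × (21660.0 − 6000.00) = -21.7500.
Running total after k=2: 9.01248e+06.
k=3: B_{6}/(6)! × [f^{(5)}(19) − f^{(5)}(10)] = 1/30240 × (120.000 − 120.000) = 0.00000.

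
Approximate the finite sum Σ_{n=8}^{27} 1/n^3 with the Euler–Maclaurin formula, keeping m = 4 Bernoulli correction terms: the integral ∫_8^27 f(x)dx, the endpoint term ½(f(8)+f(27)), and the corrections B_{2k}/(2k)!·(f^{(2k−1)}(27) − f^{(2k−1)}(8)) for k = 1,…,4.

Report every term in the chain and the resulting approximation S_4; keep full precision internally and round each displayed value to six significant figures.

Integral: ∫_8^27 1/x^3 dx = 0.00712663.
Endpoint term: (f(8) + f(27))/2 = (0.00195312 + 5.08053e-05)/2 = 0.00100197.
So far: 0.00812859.
Order-1 term: 1/12 · (-5.64503e-06 − (-0.000732422)) = 6.05647e-05.
After k=1: 0.00818916.
Order-2 term: −1/720 · (-1.54870e-07 − (-0.000228882)) = -3.17676e-07.
After k=2: 0.00818884.
Order-3 term: 1/30240 · (-8.92258e-09 − (-0.000150204)) = 4.96676e-09.
After k=3: 0.00818885.
Order-4 term: −1/1209600 · (-8.81242e-10 − (-0.000168979)) = -1.39698e-10.

S_4 ≈ 0.00818885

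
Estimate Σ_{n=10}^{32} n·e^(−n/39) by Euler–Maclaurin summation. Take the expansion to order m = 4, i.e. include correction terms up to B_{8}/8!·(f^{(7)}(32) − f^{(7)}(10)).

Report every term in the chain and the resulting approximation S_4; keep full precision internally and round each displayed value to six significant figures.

S_4 ≈ 270.720

∫_10^32 x·e^(−x/39) dx evaluates to 259.849.
½[f(10) + f(32)] = ½[7.73824 + 14.0866] = 10.9124.
Integral + boundary = 270.761.
k=1: B_{2}/(2)! × [f^{(1)}(32) − f^{(1)}(10)] = 1/12 × (0.0790113 − 0.575408) = -0.0413664.
Running total after k=1: 270.720.
k=2: B_{4}/(4)! × [f^{(3)}(32) − f^{(3)}(10)] = −1/720 × (0.000630784 − 0.00139583) = 1.06256e-06.
Running total after k=2: 270.720.
k=3: B_{6}/(6)! × [f^{(5)}(32) − f^{(5)}(10)] = 1/30240 × (7.95281e-07 − 1.58669e-06) = -2.61708e-11.
Running total after k=3: 270.720.
k=4: B_{8}/(8)! × [f^{(7)}(32) − f^{(7)}(10)] = −1/1209600 × (7.73073e-10 − 1.48302e-09) = 5.86924e-16.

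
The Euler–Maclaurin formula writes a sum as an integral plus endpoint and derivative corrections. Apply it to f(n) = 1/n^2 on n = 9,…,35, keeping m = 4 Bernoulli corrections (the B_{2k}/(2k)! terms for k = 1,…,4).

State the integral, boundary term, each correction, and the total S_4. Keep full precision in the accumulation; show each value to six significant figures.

S_4 ≈ 0.0893449

Integral: ∫_9^35 1/x^2 dx = 0.0825397.
Endpoint term: (f(9) + f(35))/2 = (0.0123457 + 0.000816327)/2 = 0.00658100.
So far: 0.0891207.
Order-1 term: 1/12 · (-4.66472e-05 − (-0.00274348)) = 0.000224736.
Partial sum through k=1: 0.0893454.
Order-2 term: −1/720 · (-4.56952e-07 − (-0.000406442)) = -5.63868e-07.
Partial sum through k=2: 0.0893449.
Order-3 term: 1/30240 · (-1.11907e-08 − (-0.000150534)) = 4.97761e-09.
Partial sum through k=3: 0.0893449.
Order-4 term: −1/1209600 · (-5.11574e-10 − (-0.000104073)) = -8.60387e-11.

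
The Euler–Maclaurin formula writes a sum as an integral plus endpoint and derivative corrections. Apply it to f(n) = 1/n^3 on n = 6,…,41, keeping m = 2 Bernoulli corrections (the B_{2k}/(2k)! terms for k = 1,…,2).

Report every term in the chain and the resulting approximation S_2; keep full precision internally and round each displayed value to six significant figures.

S_2 ≈ 0.0161045

The integral term ∫_6^41 1/x^3 dx = 0.0135914.
½[f(6) + f(41)] = ½[0.00462963 + 1.45094e-05] = 0.00232207.
Integral + boundary = 0.0159135.
Order-1 term: 1/12 · (-1.06166e-06 − (-0.00231481)) = 0.000192813.
After k=1: 0.0161063.
Order-2 term: −1/720 · (-1.26313e-08 − (-0.00128601)) = -1.78610e-06.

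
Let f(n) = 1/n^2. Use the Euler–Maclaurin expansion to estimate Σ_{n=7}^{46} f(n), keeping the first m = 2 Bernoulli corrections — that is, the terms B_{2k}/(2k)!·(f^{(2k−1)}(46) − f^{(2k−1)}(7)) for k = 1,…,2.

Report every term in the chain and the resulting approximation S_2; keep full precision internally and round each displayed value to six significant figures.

S_2 ≈ 0.132041

Integral: ∫_7^46 1/x^2 dx = 0.121118.
½[f(7) + f(46)] = ½[0.0204082 + 0.000472590] = 0.0104404.
Integral + boundary = 0.131558.
Order-1 term: 1/12 · (-2.05474e-05 − (-0.00583090)) = 0.000484196.
Running total after k=1: 0.132043.
Order-2 term: −1/720 · (-1.16526e-07 − (-0.00142798)) = -1.98314e-06.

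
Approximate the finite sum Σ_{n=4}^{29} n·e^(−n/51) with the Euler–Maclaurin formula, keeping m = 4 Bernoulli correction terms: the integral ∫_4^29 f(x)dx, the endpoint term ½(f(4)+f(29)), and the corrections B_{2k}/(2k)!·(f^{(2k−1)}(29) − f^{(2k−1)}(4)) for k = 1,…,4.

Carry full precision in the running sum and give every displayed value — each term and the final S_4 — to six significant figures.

S_4 ≈ 292.903

The integral term ∫_4^29 x·e^(−x/51) dx = 282.893.
Endpoint term: (f(4) + f(29))/2 = (3.69826 + 16.4228)/2 = 10.0605.
So far: 292.954.
Correction k=1: B_{2}/2! · (f^{(1)}(29) − f^{(1)}(4)) = 1/12 · (0.244287 − 0.852051) = -0.0506469.
After k=1: 292.903.
Correction k=2: B_{4}/4! · (f^{(3)}(29) − f^{(3)}(4)) = −1/720 · (0.000529370 − 0.00103852) = 7.07148e-07.
After k=2: 292.903.
Correction k=3: B_{6}/6! · (f^{(5)}(29) − f^{(5)}(4)) = 1/30240 · (3.70942e-07 − 6.72606e-07) = -9.97566e-12.
After k=3: 292.903.
Correction k=4: B_{8}/8! · (f^{(7)}(29) − f^{(7)}(4)) = −1/1209600 · (2.06981e-10 − 3.63681e-10) = 1.29547e-16.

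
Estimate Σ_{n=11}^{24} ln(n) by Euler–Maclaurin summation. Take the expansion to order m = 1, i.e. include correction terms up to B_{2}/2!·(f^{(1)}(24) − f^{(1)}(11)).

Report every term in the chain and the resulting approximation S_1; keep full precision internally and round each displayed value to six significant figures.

S_1 ≈ 39.6803

Integral: ∫_11^24 ln(x) dx = 36.8964.
Endpoint term: (f(11) + f(24))/2 = (2.39790 + 3.17805)/2 = 2.78797.
Running total after boundary: 39.6844.
Correction k=1: B_{2}/2! · (f^{(1)}(24) − f^{(1)}(11)) = 1/12 · (0.0416667 − 0.0909091) = -0.00410354.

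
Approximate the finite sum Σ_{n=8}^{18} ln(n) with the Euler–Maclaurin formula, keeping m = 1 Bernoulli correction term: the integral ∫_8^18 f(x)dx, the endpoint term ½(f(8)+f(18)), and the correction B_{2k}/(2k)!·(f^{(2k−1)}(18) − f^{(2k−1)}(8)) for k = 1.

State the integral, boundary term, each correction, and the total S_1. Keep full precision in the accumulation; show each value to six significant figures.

S_1 ≈ 27.8703

∫_8^18 ln(x) dx evaluates to 25.3912.
Endpoint term: (f(8) + f(18))/2 = (2.07944 + 2.89037)/2 = 2.48491.
Integral + boundary = 27.8761.
Order-1 term: 1/12 · (0.0555556 − 0.125000) = -0.00578704.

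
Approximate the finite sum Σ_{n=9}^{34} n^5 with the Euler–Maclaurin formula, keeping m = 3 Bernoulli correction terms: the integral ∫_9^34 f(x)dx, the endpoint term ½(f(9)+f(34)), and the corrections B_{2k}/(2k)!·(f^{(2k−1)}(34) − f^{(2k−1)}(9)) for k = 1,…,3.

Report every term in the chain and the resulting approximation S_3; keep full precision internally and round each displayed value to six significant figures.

S_3 ≈ 2.80680e+08

The integral term ∫_9^34 x^5 dx = 2.57379e+08.
Boundary: ½(f(9) + f(34)) = ½(59049.0 + 4.54354e+07) = 2.27472e+07.
Running total after boundary: 2.80126e+08.
Order-1 term: 1/12 · (6.68168e+06 − 32805.0) = 554073.
After k=1: 2.80680e+08.
Order-2 term: −1/720 · (69360.0 − 4860.00) = -89.5833.
After k=2: 2.80680e+08.
Order-3 term: 1/30240 · (120.000 − 120.000) = 0.00000.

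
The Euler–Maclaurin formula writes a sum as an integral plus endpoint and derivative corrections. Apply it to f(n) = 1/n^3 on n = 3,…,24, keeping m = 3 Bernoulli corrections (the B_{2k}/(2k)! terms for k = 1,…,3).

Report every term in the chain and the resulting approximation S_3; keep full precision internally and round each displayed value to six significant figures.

The integral term ∫_3^24 1/x^3 dx = 0.0546875.
Boundary: ½(f(3) + f(24)) = ½(0.0370370 + 7.23380e-05) = 0.0185547.
Running total after boundary: 0.0732422.
k=1: B_{2}/(2)! × [f^{(1)}(24) − f^{(1)}(3)] = 1/12 × (-9.04225e-06 − (-0.0370370)) = 0.00308567.
Partial sum through k=1: 0.0763279.
k=2: B_{4}/(4)! × [f^{(3)}(24) − f^{(3)}(3)] = −1/720 × (-3.13967e-07 − (-0.0823045)) = -0.000114311.
Partial sum through k=2: 0.0762135.
k=3: B_{6}/(6)! × [f^{(5)}(24) − f^{(5)}(3)] = 1/30240 × (-2.28934e-08 − (-0.384088)) = 1.27013e-05.

S_3 ≈ 0.0762262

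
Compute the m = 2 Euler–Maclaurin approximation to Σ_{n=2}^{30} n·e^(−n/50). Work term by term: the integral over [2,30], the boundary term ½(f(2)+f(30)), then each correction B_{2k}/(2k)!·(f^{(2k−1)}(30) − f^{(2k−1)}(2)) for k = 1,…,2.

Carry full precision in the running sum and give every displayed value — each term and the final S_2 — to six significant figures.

S_2 ≈ 311.940

The integral term ∫_2^30 x·e^(−x/50) dx = 302.806.
Boundary: ½(f(2) + f(30)) = ½(1.92158 + 16.4643) = 9.19296.
Integral + boundary = 311.999.
k=1: B_{2}/(2)! × [f^{(1)}(30) − f^{(1)}(2)] = 1/12 × (0.219525 − 0.922358) = -0.0585694.
After k=1: 311.940.
k=2: B_{4}/(4)! × [f^{(3)}(30) − f^{(3)}(2)] = −1/720 × (0.000526859 − 0.00113757) = 8.48216e-07.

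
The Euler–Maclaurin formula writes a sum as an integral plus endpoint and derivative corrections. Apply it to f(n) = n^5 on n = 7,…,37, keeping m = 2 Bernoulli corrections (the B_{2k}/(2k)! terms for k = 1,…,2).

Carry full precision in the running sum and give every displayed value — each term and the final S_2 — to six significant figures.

S_2 ≈ 4.63062e+08

Integral: ∫_7^37 x^5 dx = 4.27601e+08.
½[f(7) + f(37)] = ½[16807.0 + 6.93440e+07] = 3.46804e+07.
Running total after boundary: 4.62282e+08.
Order-1 term: 1/12 · (9.37080e+06 − 12005.0) = 779900.
After k=1: 4.63062e+08.
Order-2 term: −1/720 · (82140.0 − 2940.00) = -110.000.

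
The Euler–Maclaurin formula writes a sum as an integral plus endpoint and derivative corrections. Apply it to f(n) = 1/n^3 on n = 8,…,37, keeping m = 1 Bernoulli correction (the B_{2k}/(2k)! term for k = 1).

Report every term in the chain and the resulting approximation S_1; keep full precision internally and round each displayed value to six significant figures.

S_1 ≈ 0.00849461

The integral term ∫_8^37 1/x^3 dx = 0.00744727.
½[f(8) + f(37)] = ½[0.00195312 + 1.97422e-05] = 0.000986434.
Integral + boundary = 0.00843370.
Correction k=1: B_{2}/2! · (f^{(1)}(37) − f^{(1)}(8)) = 1/12 · (-1.60072e-06 − (-0.000732422)) = 6.09018e-05.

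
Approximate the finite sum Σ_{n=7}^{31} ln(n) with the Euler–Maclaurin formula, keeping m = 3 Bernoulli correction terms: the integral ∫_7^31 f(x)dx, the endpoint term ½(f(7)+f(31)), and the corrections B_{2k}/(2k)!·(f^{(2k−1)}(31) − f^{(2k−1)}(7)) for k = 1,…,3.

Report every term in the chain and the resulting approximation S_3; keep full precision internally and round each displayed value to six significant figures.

S_3 ≈ 71.5130

Integral: ∫_7^31 ln(x) dx = 68.8322.
½[f(7) + f(31)] = ½[1.94591 + 3.43399] = 2.68995.
So far: 71.5222.
k=1: B_{2}/(2)! × [f^{(1)}(31) − f^{(1)}(7)] = 1/12 × (0.0322581 − 0.142857) = -0.00921659.
Running total after k=1: 71.5130.
k=2: B_{4}/(4)! × [f^{(3)}(31) − f^{(3)}(7)] = −1/720 × (6.71344e-05 − 0.00583090) = 8.00524e-06.
Running total after k=2: 71.5130.
k=3: B_{6}/(6)! × [f^{(5)}(31) − f^{(5)}(7)] = 1/30240 × (8.38306e-07 − 0.00142798) = -4.71937e-08.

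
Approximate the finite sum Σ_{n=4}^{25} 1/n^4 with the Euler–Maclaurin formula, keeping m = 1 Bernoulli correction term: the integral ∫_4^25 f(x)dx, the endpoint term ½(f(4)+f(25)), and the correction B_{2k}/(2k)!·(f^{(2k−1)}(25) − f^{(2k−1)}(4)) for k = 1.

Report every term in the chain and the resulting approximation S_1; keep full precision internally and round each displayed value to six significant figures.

Integral: ∫_4^25 1/x^4 dx = 0.00518700.
Endpoint term: (f(4) + f(25))/2 = (0.00390625 + 2.56000e-06)/2 = 0.00195441.
So far: 0.00714140.
Order-1 term: 1/12 · (-4.09600e-07 − (-0.00390625)) = 0.000325487.

S_1 ≈ 0.00746689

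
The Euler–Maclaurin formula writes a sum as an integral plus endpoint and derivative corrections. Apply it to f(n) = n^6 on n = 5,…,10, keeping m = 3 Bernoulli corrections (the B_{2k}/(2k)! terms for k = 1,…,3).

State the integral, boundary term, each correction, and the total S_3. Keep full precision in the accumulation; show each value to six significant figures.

S_3 ≈ 1.97352e+06

∫_5^10 x^6 dx evaluates to 1.41741e+06.
½[f(5) + f(10)] = ½[15625.0 + 1.00000e+06] = 507812.
Running total after boundary: 1.92522e+06.
k=1: B_{2}/(2)! × [f^{(1)}(10) − f^{(1)}(5)] = 1/12 × (600000 − 18750.0) = 48437.5.
After k=1: 1.97366e+06.
k=2: B_{4}/(4)! × [f^{(3)}(10) − f^{(3)}(5)] = −1/720 × (120000 − 15000.0) = -145.833.
After k=2: 1.97351e+06.
k=3: B_{6}/(6)! × [f^{(5)}(10) − f^{(5)}(5)] = 1/30240 × (7200.00 − 3600.00) = 0.119048.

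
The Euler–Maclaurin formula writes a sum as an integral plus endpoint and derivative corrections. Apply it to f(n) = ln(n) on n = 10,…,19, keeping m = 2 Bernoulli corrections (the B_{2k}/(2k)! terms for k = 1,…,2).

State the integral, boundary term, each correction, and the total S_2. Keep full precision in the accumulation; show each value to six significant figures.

S_2 ≈ 26.5381

The integral term ∫_10^19 ln(x) dx = 23.9185.
½[f(10) + f(19)] = ½[2.30259 + 2.94444] = 2.62351.
Running total after boundary: 26.5420.
Correction k=1: B_{2}/2! · (f^{(1)}(19) − f^{(1)}(10)) = 1/12 · (0.0526316 − 0.100000) = -0.00394737.
Partial sum through k=1: 26.5381.
Correction k=2: B_{4}/4! · (f^{(3)}(19) − f^{(3)}(10)) = −1/720 · (0.000291588 − 0.00200000) = 2.37279e-06.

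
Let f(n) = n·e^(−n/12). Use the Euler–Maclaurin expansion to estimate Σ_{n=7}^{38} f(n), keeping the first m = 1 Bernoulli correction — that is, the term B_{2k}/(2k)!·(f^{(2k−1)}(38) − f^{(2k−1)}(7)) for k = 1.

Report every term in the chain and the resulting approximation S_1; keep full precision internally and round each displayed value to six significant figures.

∫_7^38 x·e^(−x/12) dx evaluates to 101.946.
½[f(7) + f(38)] = ½[3.90625 + 1.60147] = 2.75386.
Integral + boundary = 104.700.
k=1: B_{2}/(2)! × [f^{(1)}(38) − f^{(1)}(7)] = 1/12 × (-0.0913117 − 0.232515) = -0.0269855.

S_1 ≈ 104.673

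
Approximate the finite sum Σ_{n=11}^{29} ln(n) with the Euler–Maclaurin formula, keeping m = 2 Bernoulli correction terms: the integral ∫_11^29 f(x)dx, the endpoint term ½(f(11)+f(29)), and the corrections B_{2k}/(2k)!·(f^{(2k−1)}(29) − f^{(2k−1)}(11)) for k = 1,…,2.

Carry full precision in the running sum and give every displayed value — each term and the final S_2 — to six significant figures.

S_2 ≈ 56.1526

∫_11^29 ln(x) dx evaluates to 53.2747.
Boundary: ½(f(11) + f(29)) = ½(2.39790 + 3.36730) = 2.88260.
So far: 56.1573.
Order-1 term: 1/12 · (0.0344828 − 0.0909091) = -0.00470219.
After k=1: 56.1526.
Order-2 term: −1/720 · (8.20042e-05 − 0.00150263) = 1.97309e-06.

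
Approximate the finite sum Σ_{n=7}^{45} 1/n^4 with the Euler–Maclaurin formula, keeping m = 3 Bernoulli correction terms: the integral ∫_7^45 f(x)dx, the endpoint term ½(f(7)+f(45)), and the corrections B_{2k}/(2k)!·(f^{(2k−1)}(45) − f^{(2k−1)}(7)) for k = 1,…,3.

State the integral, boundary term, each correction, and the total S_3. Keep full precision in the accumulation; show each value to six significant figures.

Integral: ∫_7^45 1/x^4 dx = 0.000968159.
Boundary: ½(f(7) + f(45)) = ½(0.000416493 + 2.43865e-07) = 0.000208368.
Integral + boundary = 0.00117653.
k=1: B_{2}/(2)! × [f^{(1)}(45) − f^{(1)}(7)] = 1/12 × (-2.16769e-08 − (-0.000237996)) = 1.98312e-05.
After k=1: 0.00119636.
k=2: B_{4}/(4)! × [f^{(3)}(45) − f^{(3)}(7)] = −1/720 × (-3.21139e-10 − (-0.000145712)) = -2.02377e-07.
After k=2: 0.00119616.
k=3: B_{6}/(6)! × [f^{(5)}(45) − f^{(5)}(7)] = 1/30240 × (-8.88089e-12 − (-0.000166528)) = 5.50687e-09.

S_3 ≈ 0.00119616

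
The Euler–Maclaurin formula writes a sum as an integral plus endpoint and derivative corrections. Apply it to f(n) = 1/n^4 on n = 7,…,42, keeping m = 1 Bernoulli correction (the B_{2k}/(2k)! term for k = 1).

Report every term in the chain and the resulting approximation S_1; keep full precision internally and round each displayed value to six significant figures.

∫_7^42 1/x^4 dx evaluates to 0.000967318.
Boundary: ½(f(7) + f(42)) = ½(0.000416493 + 3.21368e-07) = 0.000208407.
Integral + boundary = 0.00117573.
Correction k=1: B_{2}/2! · (f^{(1)}(42) − f^{(1)}(7)) = 1/12 · (-3.06065e-08 − (-0.000237996)) = 1.98305e-05.

S_1 ≈ 0.00119556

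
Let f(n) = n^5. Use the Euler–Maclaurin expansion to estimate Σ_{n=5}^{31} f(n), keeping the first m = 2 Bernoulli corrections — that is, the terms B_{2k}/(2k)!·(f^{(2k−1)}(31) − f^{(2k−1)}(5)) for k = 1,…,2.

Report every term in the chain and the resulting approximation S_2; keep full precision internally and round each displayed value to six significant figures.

The integral term ∫_5^31 x^5 dx = 1.47915e+08.
Boundary: ½(f(5) + f(31)) = ½(3125.00 + 2.86292e+07) = 1.43161e+07.
So far: 1.62231e+08.
Order-1 term: 1/12 · (4.61760e+06 − 3125.00) = 384540.
Partial sum through k=1: 1.62615e+08.
Order-2 term: −1/720 · (57660.0 − 1500.00) = -78.0000.

S_2 ≈ 1.62615e+08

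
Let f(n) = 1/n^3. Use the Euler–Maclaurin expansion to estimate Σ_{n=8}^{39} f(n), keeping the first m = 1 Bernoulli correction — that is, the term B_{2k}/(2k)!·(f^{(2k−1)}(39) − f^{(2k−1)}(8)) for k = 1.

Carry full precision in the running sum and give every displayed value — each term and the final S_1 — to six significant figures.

Integral: ∫_8^39 1/x^3 dx = 0.00748377.
½[f(8) + f(39)] = ½[0.00195312 + 1.68580e-05] = 0.000984992.
Running total after boundary: 0.00846876.
Order-1 term: 1/12 · (-1.29677e-06 − (-0.000732422)) = 6.09271e-05.

S_1 ≈ 0.00852969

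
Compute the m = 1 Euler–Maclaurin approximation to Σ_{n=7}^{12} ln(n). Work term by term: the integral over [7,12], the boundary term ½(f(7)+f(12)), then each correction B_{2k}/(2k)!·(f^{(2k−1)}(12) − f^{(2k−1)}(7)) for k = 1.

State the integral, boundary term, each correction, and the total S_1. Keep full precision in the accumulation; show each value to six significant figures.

Integral: ∫_7^12 ln(x) dx = 11.1975.
Endpoint term: (f(7) + f(12))/2 = (1.94591 + 2.48491)/2 = 2.21541.
Integral + boundary = 13.4129.
k=1: B_{2}/(2)! × [f^{(1)}(12) − f^{(1)}(7)] = 1/12 × (0.0833333 − 0.142857) = -0.00496032.

S_1 ≈ 13.4080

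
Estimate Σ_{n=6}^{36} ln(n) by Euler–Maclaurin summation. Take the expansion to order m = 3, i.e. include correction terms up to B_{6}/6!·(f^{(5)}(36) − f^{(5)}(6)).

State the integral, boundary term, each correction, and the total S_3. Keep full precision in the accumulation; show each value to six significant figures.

S_3 ≈ 90.9322

The integral term ∫_6^36 ln(x) dx = 88.2561.
Endpoint term: (f(6) + f(36))/2 = (1.79176 + 3.58352)/2 = 2.68764.
Integral + boundary = 90.9438.
k=1: B_{2}/(2)! × [f^{(1)}(36) − f^{(1)}(6)] = 1/12 × (0.0277778 − 0.166667) = -0.0115741.
Partial sum through k=1: 90.9322.
k=2: B_{4}/(4)! × [f^{(3)}(36) − f^{(3)}(6)] = −1/720 × (4.28669e-05 − 0.00925926) = 1.28005e-05.
Partial sum through k=2: 90.9322.
k=3: B_{6}/(6)! × [f^{(5)}(36) − f^{(5)}(6)] = 1/30240 × (3.96916e-07 − 0.00308642) = -1.02051e-07.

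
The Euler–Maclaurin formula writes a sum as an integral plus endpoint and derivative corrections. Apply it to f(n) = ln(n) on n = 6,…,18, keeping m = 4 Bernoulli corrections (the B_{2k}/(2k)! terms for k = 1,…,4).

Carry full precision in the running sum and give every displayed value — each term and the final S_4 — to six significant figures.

The integral term ∫_6^18 ln(x) dx = 29.2761.
Endpoint term: (f(6) + f(18))/2 = (1.79176 + 2.89037)/2 = 2.34107.
Integral + boundary = 31.6172.
Order-1 term: 1/12 · (0.0555556 − 0.166667) = -0.00925926.
After k=1: 31.6079.
Order-2 term: −1/720 · (0.000342936 − 0.00925926) = 1.23838e-05.
After k=2: 31.6080.
Order-3 term: 1/30240 · (1.27013e-05 − 0.00308642) = -1.01644e-07.
After k=3: 31.6080.
Order-4 term: −1/1209600 · (1.17605e-06 − 0.00257202) = 2.12536e-09.

S_4 ≈ 31.6080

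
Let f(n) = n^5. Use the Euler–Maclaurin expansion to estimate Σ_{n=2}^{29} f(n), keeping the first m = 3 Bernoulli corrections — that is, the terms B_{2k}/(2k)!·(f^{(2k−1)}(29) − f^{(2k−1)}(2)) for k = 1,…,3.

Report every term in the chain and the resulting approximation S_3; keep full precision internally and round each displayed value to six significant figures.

S_3 ≈ 1.09687e+08

∫_2^29 x^5 dx evaluates to 9.91372e+07.
½[f(2) + f(29)] = ½[32.0000 + 2.05111e+07] = 1.02556e+07.
So far: 1.09393e+08.
k=1: B_{2}/(2)! × [f^{(1)}(29) − f^{(1)}(2)] = 1/12 × (3.53640e+06 − 80.0000) = 294694.
Partial sum through k=1: 1.09687e+08.
k=2: B_{4}/(4)! × [f^{(3)}(29) − f^{(3)}(2)] = −1/720 × (50460.0 − 240.000) = -69.7500.
Partial sum through k=2: 1.09687e+08.
k=3: B_{6}/(6)! × [f^{(5)}(29) − f^{(5)}(2)] = 1/30240 × (120.000 − 120.000) = 0.00000.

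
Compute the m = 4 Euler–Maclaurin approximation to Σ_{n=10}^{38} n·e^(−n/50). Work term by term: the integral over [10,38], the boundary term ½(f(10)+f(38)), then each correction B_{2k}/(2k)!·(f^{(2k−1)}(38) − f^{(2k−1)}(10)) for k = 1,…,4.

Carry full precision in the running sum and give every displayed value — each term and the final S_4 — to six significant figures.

S_4 ≈ 411.394

Integral: ∫_10^38 x·e^(−x/50) dx = 398.460.
½[f(10) + f(38)] = ½[8.18731 + 17.7713] = 12.9793.
So far: 411.439.
Order-1 term: 1/12 · (0.112240 − 0.654985) = -0.0452287.
Running total after k=1: 411.394.
Order-2 term: −1/720 · (0.000419029 − 0.000916978) = 6.91596e-07.
Running total after k=2: 411.394.
Order-3 term: 1/30240 · (3.17265e-07 − 6.28785e-07) = -1.03016e-11.
Running total after k=3: 411.394.
Order-4 term: −1/1209600 · (1.86767e-10 − 3.56312e-10) = 1.40166e-16.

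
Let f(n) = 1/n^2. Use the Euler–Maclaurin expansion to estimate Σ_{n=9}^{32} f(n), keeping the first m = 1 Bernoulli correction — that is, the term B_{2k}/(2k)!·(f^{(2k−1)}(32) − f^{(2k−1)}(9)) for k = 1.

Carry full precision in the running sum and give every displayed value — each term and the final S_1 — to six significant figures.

S_1 ≈ 0.0867458

The integral term ∫_9^32 1/x^2 dx = 0.0798611.
Boundary: ½(f(9) + f(32)) = ½(0.0123457 + 0.000976562) = 0.00666112.
Integral + boundary = 0.0865222.
k=1: B_{2}/(2)! × [f^{(1)}(32) − f^{(1)}(9)] = 1/12 × (-6.10352e-05 − (-0.00274348)) = 0.000223537.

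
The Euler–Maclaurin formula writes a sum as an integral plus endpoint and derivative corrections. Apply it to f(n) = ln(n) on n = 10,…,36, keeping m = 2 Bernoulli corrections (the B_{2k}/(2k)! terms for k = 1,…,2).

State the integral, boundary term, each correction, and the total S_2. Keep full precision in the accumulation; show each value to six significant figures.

S_2 ≈ 82.9179

∫_10^36 ln(x) dx evaluates to 79.9808.
Boundary: ½(f(10) + f(36)) = ½(2.30259 + 3.58352) = 2.94305.
Integral + boundary = 82.9239.
Correction k=1: B_{2}/2! · (f^{(1)}(36) − f^{(1)}(10)) = 1/12 · (0.0277778 − 0.100000) = -0.00601852.
Partial sum through k=1: 82.9179.
Correction k=2: B_{4}/4! · (f^{(3)}(36) − f^{(3)}(10)) = −1/720 · (4.28669e-05 − 0.00200000) = 2.71824e-06.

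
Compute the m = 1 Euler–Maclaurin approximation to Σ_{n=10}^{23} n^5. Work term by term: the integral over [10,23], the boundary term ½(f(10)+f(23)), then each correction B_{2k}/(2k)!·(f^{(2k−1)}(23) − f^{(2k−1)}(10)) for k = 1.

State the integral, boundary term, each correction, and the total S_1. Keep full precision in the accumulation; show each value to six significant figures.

S_1 ≈ 2.78866e+07

∫_10^23 x^5 dx evaluates to 2.45060e+07.
½[f(10) + f(23)] = ½[100000 + 6.43634e+06] = 3.26817e+06.
Integral + boundary = 2.77742e+07.
Order-1 term: 1/12 · (1.39920e+06 − 50000.0) = 112434.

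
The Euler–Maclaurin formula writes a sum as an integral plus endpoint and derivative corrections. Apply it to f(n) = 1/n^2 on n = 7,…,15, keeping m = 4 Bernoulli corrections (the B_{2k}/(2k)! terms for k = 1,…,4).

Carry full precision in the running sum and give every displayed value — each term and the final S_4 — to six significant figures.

S_4 ≈ 0.0890514

The integral term ∫_7^15 1/x^2 dx = 0.0761905.
½[f(7) + f(15)] = ½[0.0204082 + 0.00444444] = 0.0124263.
Running total after boundary: 0.0886168.
Order-1 term: 1/12 · (-0.000592593 − (-0.00583090)) = 0.000436526.
Running total after k=1: 0.0890533.
Order-2 term: −1/720 · (-3.16049e-05 − (-0.00142798)) = -1.93940e-06.
Running total after k=2: 0.0890514.
Order-3 term: 1/30240 · (-4.21399e-06 − (-0.000874271)) = 2.87717e-08.
Running total after k=3: 0.0890514.
Order-4 term: −1/1209600 · (-1.04882e-06 − (-0.000999167)) = -8.25164e-10.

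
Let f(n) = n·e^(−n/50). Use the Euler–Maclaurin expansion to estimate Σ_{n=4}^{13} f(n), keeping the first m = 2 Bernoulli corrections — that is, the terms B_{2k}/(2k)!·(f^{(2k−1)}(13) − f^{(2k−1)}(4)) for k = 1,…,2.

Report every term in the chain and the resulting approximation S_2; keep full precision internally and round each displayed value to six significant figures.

∫_4^13 x·e^(−x/50) dx evaluates to 63.6016.
Boundary: ½(f(4) + f(13)) = ½(3.69247 + 10.0237) = 6.85807.
Integral + boundary = 70.4597.
Order-1 term: 1/12 · (0.570578 − 0.849267) = -0.0232241.
Partial sum through k=1: 70.4365.
Order-2 term: −1/720 · (0.000845073 − 0.00107820) = 3.23788e-07.

S_2 ≈ 70.4365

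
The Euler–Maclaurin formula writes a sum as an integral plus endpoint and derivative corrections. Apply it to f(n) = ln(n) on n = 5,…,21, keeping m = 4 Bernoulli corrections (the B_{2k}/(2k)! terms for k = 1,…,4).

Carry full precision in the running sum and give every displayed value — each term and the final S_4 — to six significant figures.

Integral: ∫_5^21 ln(x) dx = 39.8878.
Boundary: ½(f(5) + f(21)) = ½(1.60944 + 3.04452) = 2.32698.
So far: 42.2148.
k=1: B_{2}/(2)! × [f^{(1)}(21) − f^{(1)}(5)] = 1/12 × (0.0476190 − 0.200000) = -0.0126984.
Partial sum through k=1: 42.2021.
k=2: B_{4}/(4)! × [f^{(3)}(21) − f^{(3)}(5)] = −1/720 × (0.000215959 − 0.0160000) = 2.19223e-05.
Partial sum through k=2: 42.2021.
k=3: B_{6}/(6)! × [f^{(5)}(21) − f^{(5)}(5)] = 1/30240 × (5.87645e-06 − 0.00768000) = -2.53774e-07.
Partial sum through k=3: 42.2021.
k=4: B_{8}/(8)! × [f^{(7)}(21) − f^{(7)}(5)] = −1/1209600 × (3.99758e-07 − 0.00921600) = 7.61872e-09.

S_4 ≈ 42.2021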